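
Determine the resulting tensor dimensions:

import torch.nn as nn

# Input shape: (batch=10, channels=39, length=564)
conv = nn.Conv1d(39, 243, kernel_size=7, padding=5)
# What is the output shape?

Input shape: (10, 39, 564)
Output shape: (10, 243, 568)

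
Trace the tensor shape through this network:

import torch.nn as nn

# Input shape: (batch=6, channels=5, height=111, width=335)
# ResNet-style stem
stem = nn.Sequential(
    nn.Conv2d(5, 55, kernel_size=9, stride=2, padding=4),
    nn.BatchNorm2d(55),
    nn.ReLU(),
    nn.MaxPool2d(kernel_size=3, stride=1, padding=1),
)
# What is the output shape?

Input shape: (6, 5, 111, 335)
  -> after Conv2d 9x9 stride=2: (6, 55, 56, 168)
Output shape: (6, 55, 56, 168)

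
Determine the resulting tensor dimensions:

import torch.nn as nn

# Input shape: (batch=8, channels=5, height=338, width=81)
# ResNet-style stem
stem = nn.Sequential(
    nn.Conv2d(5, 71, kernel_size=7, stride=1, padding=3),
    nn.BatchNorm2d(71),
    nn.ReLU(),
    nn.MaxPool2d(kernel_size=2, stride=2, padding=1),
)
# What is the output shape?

Input shape: (8, 5, 338, 81)
  -> after Conv2d 7x7 stride=1: (8, 71, 338, 81)
Output shape: (8, 71, 170, 41)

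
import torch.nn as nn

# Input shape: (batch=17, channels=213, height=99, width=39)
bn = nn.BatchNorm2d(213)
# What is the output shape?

Input shape: (17, 213, 99, 39)
Output shape: (17, 213, 99, 39)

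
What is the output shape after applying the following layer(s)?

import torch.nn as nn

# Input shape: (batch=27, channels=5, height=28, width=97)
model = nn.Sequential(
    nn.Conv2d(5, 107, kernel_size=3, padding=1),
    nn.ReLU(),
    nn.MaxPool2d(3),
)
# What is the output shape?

Input shape: (27, 5, 28, 97)
  -> after Conv2d: (27, 107, 28, 97)
  -> after ReLU: (27, 107, 28, 97)
Output shape: (27, 107, 9, 32)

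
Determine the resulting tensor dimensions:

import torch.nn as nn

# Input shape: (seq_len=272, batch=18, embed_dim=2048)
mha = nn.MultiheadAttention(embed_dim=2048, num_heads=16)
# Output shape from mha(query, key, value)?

Input shape: (272, 18, 2048)
Output shape: (272, 18, 2048)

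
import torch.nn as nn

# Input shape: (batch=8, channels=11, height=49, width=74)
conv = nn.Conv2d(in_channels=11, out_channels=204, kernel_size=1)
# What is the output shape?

Input shape: (8, 11, 49, 74)
Output shape: (8, 204, 49, 74)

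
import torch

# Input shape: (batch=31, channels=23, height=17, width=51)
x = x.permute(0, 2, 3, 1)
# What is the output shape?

Input shape: (31, 23, 17, 51)
Output shape: (31, 17, 51, 23)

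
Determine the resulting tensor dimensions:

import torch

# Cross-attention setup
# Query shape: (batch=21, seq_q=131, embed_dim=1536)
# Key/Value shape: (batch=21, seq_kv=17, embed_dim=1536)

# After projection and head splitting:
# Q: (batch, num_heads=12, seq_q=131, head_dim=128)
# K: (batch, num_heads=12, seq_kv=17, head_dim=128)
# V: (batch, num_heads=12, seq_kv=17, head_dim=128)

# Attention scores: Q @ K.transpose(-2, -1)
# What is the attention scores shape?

Input shape: (21, 131, 1536)
Output shape: (21, 12, 131, 17)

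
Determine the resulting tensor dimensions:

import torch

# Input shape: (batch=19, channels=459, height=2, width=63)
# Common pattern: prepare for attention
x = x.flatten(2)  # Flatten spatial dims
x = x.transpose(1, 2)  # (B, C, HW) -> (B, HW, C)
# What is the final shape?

Input shape: (19, 459, 2, 63)
  -> after flatten(2): (19, 459, 126)
Output shape: (19, 126, 459)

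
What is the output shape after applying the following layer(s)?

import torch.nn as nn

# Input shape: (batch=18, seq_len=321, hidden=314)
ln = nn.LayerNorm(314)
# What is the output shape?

Input shape: (18, 321, 314)
Output shape: (18, 321, 314)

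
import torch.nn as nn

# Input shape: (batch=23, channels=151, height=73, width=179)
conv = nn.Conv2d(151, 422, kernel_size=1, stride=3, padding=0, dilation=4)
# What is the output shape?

Input shape: (23, 151, 73, 179)
Output shape: (23, 422, 25, 60)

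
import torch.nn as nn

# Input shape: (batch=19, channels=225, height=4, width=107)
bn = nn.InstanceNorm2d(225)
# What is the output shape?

Input shape: (19, 225, 4, 107)
Output shape: (19, 225, 4, 107)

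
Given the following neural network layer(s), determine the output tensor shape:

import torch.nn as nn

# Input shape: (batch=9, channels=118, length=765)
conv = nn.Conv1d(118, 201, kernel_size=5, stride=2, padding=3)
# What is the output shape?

Input shape: (9, 118, 765)
Output shape: (9, 201, 384)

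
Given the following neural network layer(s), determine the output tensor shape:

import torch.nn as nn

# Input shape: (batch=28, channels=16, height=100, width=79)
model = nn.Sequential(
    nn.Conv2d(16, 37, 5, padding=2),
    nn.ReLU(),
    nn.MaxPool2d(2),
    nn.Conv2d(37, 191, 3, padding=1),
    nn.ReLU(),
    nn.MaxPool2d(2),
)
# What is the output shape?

Input shape: (28, 16, 100, 79)
  -> after first Conv2d: (28, 37, 100, 79)
  -> after first MaxPool2d: (28, 37, 50, 39)
  -> after second Conv2d: (28, 191, 50, 39)
Output shape: (28, 191, 25, 19)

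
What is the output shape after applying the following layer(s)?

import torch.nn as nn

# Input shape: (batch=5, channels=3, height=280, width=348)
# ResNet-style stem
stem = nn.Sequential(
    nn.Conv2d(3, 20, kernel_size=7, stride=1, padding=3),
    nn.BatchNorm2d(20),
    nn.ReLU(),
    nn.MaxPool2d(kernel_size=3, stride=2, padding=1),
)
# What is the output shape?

Input shape: (5, 3, 280, 348)
  -> after Conv2d 7x7 stride=1: (5, 20, 280, 348)
Output shape: (5, 20, 140, 174)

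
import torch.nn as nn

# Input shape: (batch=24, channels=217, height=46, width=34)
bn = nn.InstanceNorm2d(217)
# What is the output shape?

Input shape: (24, 217, 46, 34)
Output shape: (24, 217, 46, 34)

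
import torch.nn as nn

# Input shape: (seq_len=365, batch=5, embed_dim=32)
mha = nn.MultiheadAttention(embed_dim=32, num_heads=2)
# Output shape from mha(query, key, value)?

Input shape: (365, 5, 32)
Output shape: (365, 5, 32)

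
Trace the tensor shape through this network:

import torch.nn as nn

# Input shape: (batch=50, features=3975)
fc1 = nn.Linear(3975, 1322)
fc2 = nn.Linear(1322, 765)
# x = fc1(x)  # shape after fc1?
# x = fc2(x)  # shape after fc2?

Input shape: (50, 3975)
  -> after fc1: (50, 1322)
Output shape: (50, 765)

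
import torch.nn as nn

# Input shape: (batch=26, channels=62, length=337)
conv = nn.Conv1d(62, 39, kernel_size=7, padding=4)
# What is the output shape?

Input shape: (26, 62, 337)
Output shape: (26, 39, 339)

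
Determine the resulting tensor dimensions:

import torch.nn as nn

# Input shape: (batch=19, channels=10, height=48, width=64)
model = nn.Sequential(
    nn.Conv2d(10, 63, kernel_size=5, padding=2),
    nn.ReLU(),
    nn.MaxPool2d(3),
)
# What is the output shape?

Input shape: (19, 10, 48, 64)
  -> after Conv2d: (19, 63, 48, 64)
  -> after ReLU: (19, 63, 48, 64)
Output shape: (19, 63, 16, 21)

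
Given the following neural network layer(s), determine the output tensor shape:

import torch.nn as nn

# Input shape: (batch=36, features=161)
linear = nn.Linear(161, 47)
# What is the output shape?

Input shape: (36, 161)
Output shape: (36, 47)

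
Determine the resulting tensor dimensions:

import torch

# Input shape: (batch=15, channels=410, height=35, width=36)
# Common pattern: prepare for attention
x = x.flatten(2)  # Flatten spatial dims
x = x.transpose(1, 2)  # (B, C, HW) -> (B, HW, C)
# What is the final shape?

Input shape: (15, 410, 35, 36)
  -> after flatten(2): (15, 410, 1260)
Output shape: (15, 1260, 410)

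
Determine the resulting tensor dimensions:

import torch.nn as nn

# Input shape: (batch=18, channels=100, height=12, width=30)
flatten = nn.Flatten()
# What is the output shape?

Input shape: (18, 100, 12, 30)
Output shape: (18, 36000)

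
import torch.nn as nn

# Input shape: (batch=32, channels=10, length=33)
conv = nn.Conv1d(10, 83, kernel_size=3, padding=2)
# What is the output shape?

Input shape: (32, 10, 33)
Output shape: (32, 83, 35)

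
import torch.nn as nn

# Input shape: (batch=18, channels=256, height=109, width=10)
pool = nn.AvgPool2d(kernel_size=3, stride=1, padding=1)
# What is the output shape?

Input shape: (18, 256, 109, 10)
Output shape: (18, 256, 109, 10)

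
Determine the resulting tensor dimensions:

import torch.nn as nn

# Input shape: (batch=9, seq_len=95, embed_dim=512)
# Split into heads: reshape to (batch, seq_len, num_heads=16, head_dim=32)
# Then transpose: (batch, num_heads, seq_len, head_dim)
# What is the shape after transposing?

Input shape: (9, 95, 512)
  -> after reshape: (9, 95, 16, 32)
Output shape: (9, 16, 95, 32)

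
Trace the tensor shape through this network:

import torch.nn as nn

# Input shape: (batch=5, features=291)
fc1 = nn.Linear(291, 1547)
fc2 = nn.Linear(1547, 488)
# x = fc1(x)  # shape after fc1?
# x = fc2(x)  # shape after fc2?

Input shape: (5, 291)
  -> after fc1: (5, 1547)
Output shape: (5, 488)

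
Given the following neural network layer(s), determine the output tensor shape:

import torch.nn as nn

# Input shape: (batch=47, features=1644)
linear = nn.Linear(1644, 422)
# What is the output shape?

Input shape: (47, 1644)
Output shape: (47, 422)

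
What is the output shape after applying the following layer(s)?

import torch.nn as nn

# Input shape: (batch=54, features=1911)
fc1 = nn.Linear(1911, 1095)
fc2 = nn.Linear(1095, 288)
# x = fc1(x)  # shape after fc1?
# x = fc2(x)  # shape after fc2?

Input shape: (54, 1911)
  -> after fc1: (54, 1095)
Output shape: (54, 288)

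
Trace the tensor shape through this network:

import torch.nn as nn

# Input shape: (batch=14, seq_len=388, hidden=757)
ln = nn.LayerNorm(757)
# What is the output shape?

Input shape: (14, 388, 757)
Output shape: (14, 388, 757)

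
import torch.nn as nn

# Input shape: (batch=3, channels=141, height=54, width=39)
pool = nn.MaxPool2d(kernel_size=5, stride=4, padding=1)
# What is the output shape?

Input shape: (3, 141, 54, 39)
Output shape: (3, 141, 13, 10)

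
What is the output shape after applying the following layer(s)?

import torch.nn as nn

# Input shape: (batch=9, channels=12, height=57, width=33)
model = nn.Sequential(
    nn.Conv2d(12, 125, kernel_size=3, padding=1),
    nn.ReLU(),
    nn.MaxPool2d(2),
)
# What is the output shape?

Input shape: (9, 12, 57, 33)
  -> after Conv2d: (9, 125, 57, 33)
  -> after ReLU: (9, 125, 57, 33)
Output shape: (9, 125, 28, 16)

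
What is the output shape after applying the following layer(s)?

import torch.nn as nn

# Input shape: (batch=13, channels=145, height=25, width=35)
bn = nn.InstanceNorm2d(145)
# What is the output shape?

Input shape: (13, 145, 25, 35)
Output shape: (13, 145, 25, 35)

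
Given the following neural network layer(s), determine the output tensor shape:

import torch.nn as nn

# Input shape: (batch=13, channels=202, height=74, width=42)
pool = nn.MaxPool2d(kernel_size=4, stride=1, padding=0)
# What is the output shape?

Input shape: (13, 202, 74, 42)
Output shape: (13, 202, 71, 39)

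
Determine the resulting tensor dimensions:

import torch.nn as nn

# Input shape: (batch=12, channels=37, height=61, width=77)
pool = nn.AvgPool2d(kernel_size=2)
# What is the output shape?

Input shape: (12, 37, 61, 77)
Output shape: (12, 37, 30, 38)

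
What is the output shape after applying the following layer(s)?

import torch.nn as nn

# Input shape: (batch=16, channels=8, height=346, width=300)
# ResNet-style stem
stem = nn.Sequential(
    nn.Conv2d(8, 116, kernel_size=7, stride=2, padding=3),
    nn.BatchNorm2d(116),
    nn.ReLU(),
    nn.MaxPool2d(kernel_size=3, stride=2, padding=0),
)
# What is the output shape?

Input shape: (16, 8, 346, 300)
  -> after Conv2d 7x7 stride=2: (16, 116, 173, 150)
Output shape: (16, 116, 86, 74)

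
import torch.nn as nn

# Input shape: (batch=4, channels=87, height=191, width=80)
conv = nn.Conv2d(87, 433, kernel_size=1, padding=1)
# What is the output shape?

Input shape: (4, 87, 191, 80)
Output shape: (4, 433, 193, 82)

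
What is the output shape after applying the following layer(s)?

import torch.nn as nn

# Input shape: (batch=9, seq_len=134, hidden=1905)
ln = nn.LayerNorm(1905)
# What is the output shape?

Input shape: (9, 134, 1905)
Output shape: (9, 134, 1905)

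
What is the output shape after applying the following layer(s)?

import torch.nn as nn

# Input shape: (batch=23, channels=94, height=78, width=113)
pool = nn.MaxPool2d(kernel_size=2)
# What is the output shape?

Input shape: (23, 94, 78, 113)
Output shape: (23, 94, 39, 56)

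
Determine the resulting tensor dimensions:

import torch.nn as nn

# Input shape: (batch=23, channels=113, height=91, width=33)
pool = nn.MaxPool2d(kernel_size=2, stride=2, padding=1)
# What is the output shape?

Input shape: (23, 113, 91, 33)
Output shape: (23, 113, 46, 17)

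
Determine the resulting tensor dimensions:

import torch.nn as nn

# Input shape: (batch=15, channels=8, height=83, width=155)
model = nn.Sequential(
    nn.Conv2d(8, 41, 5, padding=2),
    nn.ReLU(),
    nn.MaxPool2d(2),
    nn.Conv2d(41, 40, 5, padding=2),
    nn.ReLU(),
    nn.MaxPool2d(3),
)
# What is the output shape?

Input shape: (15, 8, 83, 155)
  -> after first Conv2d: (15, 41, 83, 155)
  -> after first MaxPool2d: (15, 41, 41, 77)
  -> after second Conv2d: (15, 40, 41, 77)
Output shape: (15, 40, 13, 25)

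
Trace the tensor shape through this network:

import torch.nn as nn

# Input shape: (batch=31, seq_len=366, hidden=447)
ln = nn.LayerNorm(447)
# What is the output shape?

Input shape: (31, 366, 447)
Output shape: (31, 366, 447)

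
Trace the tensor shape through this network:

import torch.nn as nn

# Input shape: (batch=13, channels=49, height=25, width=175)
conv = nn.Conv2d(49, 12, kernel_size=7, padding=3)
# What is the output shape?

Input shape: (13, 49, 25, 175)
Output shape: (13, 12, 25, 175)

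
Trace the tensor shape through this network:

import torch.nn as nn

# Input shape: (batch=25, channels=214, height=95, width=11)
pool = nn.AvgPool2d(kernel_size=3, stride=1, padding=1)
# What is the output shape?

Input shape: (25, 214, 95, 11)
Output shape: (25, 214, 95, 11)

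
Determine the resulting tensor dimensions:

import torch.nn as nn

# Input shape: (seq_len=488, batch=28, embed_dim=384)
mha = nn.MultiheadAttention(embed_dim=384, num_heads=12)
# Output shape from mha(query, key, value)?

Input shape: (488, 28, 384)
Output shape: (488, 28, 384)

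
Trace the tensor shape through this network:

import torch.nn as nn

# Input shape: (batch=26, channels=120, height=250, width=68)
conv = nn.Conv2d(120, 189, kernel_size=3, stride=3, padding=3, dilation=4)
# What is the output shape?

Input shape: (26, 120, 250, 68)
Output shape: (26, 189, 83, 22)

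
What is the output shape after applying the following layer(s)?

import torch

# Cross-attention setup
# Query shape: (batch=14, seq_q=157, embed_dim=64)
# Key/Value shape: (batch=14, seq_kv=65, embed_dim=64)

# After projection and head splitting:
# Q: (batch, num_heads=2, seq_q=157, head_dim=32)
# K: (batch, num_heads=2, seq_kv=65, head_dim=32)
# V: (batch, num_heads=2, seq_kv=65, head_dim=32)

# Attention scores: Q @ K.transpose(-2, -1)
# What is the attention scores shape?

Input shape: (14, 157, 64)
Output shape: (14, 2, 157, 65)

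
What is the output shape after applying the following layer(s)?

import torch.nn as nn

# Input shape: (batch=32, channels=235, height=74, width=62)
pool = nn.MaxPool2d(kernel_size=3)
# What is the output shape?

Input shape: (32, 235, 74, 62)
Output shape: (32, 235, 24, 20)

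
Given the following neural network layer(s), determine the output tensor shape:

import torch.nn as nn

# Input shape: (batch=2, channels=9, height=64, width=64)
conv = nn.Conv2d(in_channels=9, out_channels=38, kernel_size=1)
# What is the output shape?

Input shape: (2, 9, 64, 64)
Output shape: (2, 38, 64, 64)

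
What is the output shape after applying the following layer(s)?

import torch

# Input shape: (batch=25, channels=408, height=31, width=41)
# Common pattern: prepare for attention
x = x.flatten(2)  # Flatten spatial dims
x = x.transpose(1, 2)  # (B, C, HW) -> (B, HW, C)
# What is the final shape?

Input shape: (25, 408, 31, 41)
  -> after flatten(2): (25, 408, 1271)
Output shape: (25, 1271, 408)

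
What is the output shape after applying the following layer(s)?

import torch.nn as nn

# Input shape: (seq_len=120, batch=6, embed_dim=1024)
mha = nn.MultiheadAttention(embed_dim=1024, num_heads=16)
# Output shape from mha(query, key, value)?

Input shape: (120, 6, 1024)
Output shape: (120, 6, 1024)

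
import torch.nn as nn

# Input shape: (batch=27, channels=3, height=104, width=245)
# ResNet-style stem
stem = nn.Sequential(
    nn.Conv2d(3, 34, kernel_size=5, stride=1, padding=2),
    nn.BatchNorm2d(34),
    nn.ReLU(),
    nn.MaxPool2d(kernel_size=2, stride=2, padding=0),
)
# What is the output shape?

Input shape: (27, 3, 104, 245)
  -> after Conv2d 5x5 stride=1: (27, 34, 104, 245)
Output shape: (27, 34, 52, 122)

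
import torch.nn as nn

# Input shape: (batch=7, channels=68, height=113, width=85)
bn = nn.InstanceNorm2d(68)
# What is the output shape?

Input shape: (7, 68, 113, 85)
Output shape: (7, 68, 113, 85)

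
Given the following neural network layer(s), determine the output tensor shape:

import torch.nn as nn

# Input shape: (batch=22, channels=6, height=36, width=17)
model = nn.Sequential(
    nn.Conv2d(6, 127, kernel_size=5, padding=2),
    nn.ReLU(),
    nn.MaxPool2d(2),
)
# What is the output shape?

Input shape: (22, 6, 36, 17)
  -> after Conv2d: (22, 127, 36, 17)
  -> after ReLU: (22, 127, 36, 17)
Output shape: (22, 127, 18, 8)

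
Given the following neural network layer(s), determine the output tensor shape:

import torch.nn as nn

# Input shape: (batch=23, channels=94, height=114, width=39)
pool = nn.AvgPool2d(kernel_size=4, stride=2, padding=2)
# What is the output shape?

Input shape: (23, 94, 114, 39)
Output shape: (23, 94, 58, 20)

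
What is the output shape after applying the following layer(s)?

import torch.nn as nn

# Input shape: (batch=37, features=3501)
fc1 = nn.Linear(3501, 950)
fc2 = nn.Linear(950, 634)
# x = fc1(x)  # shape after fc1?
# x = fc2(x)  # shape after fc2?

Input shape: (37, 3501)
  -> after fc1: (37, 950)
Output shape: (37, 634)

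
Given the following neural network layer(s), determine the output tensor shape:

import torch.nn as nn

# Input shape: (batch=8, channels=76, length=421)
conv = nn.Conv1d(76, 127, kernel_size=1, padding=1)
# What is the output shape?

Input shape: (8, 76, 421)
Output shape: (8, 127, 423)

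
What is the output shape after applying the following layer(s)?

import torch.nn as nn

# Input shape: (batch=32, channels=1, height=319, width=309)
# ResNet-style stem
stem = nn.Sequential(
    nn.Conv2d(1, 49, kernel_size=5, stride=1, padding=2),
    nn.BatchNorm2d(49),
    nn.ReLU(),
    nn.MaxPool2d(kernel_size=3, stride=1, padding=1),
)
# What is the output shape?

Input shape: (32, 1, 319, 309)
  -> after Conv2d 5x5 stride=1: (32, 49, 319, 309)
Output shape: (32, 49, 319, 309)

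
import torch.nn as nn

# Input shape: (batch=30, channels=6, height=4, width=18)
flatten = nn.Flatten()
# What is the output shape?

Input shape: (30, 6, 4, 18)
Output shape: (30, 432)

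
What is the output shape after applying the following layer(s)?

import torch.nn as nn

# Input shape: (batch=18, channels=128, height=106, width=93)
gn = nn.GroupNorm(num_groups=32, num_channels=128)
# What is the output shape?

Input shape: (18, 128, 106, 93)
Output shape: (18, 128, 106, 93)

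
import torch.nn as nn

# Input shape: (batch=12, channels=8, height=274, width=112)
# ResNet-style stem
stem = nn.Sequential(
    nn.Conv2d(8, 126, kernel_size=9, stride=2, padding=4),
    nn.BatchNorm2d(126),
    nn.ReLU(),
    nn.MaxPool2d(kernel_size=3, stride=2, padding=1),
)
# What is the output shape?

Input shape: (12, 8, 274, 112)
  -> after Conv2d 9x9 stride=2: (12, 126, 137, 56)
Output shape: (12, 126, 69, 28)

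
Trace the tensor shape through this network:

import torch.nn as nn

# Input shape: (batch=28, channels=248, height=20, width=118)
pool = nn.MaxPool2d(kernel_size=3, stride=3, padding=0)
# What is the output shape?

Input shape: (28, 248, 20, 118)
Output shape: (28, 248, 6, 39)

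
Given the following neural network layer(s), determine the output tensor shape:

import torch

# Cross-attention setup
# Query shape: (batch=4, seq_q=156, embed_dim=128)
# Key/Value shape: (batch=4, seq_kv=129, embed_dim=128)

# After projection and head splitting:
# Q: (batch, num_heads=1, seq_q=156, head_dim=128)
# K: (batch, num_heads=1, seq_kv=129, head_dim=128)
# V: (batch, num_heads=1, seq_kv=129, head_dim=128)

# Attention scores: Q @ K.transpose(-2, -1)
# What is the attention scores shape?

Input shape: (4, 156, 128)
Output shape: (4, 1, 156, 129)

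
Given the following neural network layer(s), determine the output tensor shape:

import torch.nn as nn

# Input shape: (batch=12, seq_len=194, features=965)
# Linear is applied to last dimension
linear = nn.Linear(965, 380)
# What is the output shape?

Input shape: (12, 194, 965)
Output shape: (12, 194, 380)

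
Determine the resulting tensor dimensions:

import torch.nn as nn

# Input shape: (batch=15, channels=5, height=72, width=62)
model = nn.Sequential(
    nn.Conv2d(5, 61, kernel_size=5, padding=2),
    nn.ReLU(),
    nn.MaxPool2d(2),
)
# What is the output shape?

Input shape: (15, 5, 72, 62)
  -> after Conv2d: (15, 61, 72, 62)
  -> after ReLU: (15, 61, 72, 62)
Output shape: (15, 61, 36, 31)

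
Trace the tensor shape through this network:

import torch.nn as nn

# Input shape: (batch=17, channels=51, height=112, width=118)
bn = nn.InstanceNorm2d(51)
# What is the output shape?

Input shape: (17, 51, 112, 118)
Output shape: (17, 51, 112, 118)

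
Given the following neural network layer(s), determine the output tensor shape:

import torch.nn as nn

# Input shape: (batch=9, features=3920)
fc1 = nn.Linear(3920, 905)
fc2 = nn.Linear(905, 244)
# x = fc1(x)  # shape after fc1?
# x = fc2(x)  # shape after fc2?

Input shape: (9, 3920)
  -> after fc1: (9, 905)
Output shape: (9, 244)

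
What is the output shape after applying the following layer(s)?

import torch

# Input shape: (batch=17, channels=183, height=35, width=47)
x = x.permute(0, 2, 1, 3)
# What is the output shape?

Input shape: (17, 183, 35, 47)
Output shape: (17, 35, 183, 47)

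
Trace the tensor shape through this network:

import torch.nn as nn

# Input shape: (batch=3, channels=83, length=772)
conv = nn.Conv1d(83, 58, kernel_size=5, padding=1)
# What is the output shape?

Input shape: (3, 83, 772)
Output shape: (3, 58, 770)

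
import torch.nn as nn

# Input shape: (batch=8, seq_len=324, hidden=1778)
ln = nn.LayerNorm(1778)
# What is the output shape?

Input shape: (8, 324, 1778)
Output shape: (8, 324, 1778)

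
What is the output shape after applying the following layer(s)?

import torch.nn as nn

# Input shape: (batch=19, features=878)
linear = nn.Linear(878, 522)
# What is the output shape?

Input shape: (19, 878)
Output shape: (19, 522)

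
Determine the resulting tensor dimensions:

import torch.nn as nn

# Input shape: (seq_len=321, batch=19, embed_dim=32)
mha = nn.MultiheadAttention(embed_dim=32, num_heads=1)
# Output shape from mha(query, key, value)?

Input shape: (321, 19, 32)
Output shape: (321, 19, 32)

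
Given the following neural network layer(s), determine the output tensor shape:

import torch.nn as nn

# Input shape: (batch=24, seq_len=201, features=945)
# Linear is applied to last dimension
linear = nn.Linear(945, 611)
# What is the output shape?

Input shape: (24, 201, 945)
Output shape: (24, 201, 611)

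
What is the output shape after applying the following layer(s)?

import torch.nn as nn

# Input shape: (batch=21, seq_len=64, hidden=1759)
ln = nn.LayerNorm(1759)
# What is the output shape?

Input shape: (21, 64, 1759)
Output shape: (21, 64, 1759)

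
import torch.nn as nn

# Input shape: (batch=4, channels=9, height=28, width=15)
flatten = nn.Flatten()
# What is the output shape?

Input shape: (4, 9, 28, 15)
Output shape: (4, 3780)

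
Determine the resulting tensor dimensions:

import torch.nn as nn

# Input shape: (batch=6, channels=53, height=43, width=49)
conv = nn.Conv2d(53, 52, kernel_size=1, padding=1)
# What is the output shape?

Input shape: (6, 53, 43, 49)
Output shape: (6, 52, 45, 51)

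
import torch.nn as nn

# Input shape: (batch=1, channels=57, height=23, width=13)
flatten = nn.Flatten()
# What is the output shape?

Input shape: (1, 57, 23, 13)
Output shape: (1, 17043)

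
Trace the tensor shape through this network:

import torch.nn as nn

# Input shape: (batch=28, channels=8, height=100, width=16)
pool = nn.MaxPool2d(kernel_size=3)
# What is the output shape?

Input shape: (28, 8, 100, 16)
Output shape: (28, 8, 33, 5)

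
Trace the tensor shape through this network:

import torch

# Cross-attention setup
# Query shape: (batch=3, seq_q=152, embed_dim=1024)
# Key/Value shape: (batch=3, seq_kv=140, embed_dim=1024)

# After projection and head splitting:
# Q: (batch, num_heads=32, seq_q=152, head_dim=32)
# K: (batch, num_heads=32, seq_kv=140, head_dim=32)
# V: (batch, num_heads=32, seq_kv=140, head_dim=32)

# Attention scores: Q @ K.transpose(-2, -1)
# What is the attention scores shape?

Input shape: (3, 152, 1024)
Output shape: (3, 32, 152, 140)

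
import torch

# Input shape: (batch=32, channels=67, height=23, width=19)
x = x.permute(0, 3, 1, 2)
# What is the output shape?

Input shape: (32, 67, 23, 19)
Output shape: (32, 19, 67, 23)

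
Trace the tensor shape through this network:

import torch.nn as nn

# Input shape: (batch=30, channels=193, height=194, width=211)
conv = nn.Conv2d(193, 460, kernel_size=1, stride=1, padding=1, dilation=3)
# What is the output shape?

Input shape: (30, 193, 194, 211)
Output shape: (30, 460, 196, 213)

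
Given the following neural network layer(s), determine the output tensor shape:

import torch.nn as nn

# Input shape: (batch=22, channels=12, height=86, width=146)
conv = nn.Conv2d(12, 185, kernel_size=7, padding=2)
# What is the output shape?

Input shape: (22, 12, 86, 146)
Output shape: (22, 185, 84, 144)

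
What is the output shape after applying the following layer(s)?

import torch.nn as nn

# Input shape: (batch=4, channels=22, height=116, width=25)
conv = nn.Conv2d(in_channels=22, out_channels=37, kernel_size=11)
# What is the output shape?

Input shape: (4, 22, 116, 25)
Output shape: (4, 37, 106, 15)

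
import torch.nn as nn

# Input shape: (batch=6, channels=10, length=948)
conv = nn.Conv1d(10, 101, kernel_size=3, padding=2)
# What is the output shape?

Input shape: (6, 10, 948)
Output shape: (6, 101, 950)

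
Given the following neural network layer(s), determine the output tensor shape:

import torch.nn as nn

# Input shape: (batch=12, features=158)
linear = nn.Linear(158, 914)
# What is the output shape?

Input shape: (12, 158)
Output shape: (12, 914)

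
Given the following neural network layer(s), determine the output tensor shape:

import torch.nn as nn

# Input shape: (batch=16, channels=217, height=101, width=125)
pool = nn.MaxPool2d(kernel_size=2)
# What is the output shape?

Input shape: (16, 217, 101, 125)
Output shape: (16, 217, 50, 62)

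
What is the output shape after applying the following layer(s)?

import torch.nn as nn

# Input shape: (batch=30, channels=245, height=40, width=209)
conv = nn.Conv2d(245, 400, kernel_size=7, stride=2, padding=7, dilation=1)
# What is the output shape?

Input shape: (30, 245, 40, 209)
Output shape: (30, 400, 24, 109)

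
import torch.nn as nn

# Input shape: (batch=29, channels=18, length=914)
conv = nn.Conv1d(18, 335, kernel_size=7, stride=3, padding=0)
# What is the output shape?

Input shape: (29, 18, 914)
Output shape: (29, 335, 303)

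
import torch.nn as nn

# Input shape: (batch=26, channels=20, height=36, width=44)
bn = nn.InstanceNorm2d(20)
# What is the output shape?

Input shape: (26, 20, 36, 44)
Output shape: (26, 20, 36, 44)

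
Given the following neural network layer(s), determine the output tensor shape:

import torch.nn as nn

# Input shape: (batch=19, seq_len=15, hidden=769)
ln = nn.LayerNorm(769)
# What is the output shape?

Input shape: (19, 15, 769)
Output shape: (19, 15, 769)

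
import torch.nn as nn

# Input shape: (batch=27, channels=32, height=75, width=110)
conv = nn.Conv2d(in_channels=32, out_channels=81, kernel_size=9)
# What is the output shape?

Input shape: (27, 32, 75, 110)
Output shape: (27, 81, 67, 102)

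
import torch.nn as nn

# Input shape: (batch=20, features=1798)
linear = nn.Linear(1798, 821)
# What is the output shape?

Input shape: (20, 1798)
Output shape: (20, 821)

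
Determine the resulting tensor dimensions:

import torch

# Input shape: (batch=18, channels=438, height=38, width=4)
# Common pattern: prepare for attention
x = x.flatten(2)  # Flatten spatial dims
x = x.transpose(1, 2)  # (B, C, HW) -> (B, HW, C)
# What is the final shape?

Input shape: (18, 438, 38, 4)
  -> after flatten(2): (18, 438, 152)
Output shape: (18, 152, 438)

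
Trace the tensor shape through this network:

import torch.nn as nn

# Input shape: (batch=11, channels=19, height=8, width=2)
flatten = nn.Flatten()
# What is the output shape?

Input shape: (11, 19, 8, 2)
Output shape: (11, 304)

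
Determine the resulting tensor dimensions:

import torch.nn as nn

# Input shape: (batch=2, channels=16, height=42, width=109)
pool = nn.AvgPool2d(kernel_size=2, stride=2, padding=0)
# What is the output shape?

Input shape: (2, 16, 42, 109)
Output shape: (2, 16, 21, 54)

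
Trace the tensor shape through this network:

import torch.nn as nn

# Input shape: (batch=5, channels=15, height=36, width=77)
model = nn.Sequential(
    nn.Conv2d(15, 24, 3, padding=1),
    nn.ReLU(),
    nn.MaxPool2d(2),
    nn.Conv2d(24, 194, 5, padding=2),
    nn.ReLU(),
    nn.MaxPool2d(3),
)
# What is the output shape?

Input shape: (5, 15, 36, 77)
  -> after first Conv2d: (5, 24, 36, 77)
  -> after first MaxPool2d: (5, 24, 18, 38)
  -> after second Conv2d: (5, 194, 18, 38)
Output shape: (5, 194, 6, 12)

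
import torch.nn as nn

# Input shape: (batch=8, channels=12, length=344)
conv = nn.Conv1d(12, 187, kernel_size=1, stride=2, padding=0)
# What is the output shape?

Input shape: (8, 12, 344)
Output shape: (8, 187, 172)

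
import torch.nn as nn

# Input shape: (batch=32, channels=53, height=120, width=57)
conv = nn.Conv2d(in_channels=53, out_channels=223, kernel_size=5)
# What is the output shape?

Input shape: (32, 53, 120, 57)
Output shape: (32, 223, 116, 53)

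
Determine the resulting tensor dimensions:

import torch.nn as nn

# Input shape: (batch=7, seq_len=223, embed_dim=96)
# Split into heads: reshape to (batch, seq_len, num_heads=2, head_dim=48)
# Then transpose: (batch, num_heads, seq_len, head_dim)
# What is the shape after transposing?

Input shape: (7, 223, 96)
  -> after reshape: (7, 223, 2, 48)
Output shape: (7, 2, 223, 48)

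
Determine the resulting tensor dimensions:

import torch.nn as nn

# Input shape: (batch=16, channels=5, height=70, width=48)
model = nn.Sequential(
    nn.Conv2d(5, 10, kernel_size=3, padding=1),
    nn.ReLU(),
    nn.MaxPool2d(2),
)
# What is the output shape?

Input shape: (16, 5, 70, 48)
  -> after Conv2d: (16, 10, 70, 48)
  -> after ReLU: (16, 10, 70, 48)
Output shape: (16, 10, 35, 24)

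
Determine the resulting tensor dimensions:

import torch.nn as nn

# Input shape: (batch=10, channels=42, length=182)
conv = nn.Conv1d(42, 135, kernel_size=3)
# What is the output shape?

Input shape: (10, 42, 182)
Output shape: (10, 135, 180)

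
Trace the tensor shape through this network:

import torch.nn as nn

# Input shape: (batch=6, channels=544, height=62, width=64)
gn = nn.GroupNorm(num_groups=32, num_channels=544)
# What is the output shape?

Input shape: (6, 544, 62, 64)
Output shape: (6, 544, 62, 64)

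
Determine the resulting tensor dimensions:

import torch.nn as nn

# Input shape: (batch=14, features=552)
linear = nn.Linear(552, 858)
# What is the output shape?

Input shape: (14, 552)
Output shape: (14, 858)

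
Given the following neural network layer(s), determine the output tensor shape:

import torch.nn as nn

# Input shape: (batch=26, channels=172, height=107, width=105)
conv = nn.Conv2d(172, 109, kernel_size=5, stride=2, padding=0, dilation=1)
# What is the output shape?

Input shape: (26, 172, 107, 105)
Output shape: (26, 109, 52, 51)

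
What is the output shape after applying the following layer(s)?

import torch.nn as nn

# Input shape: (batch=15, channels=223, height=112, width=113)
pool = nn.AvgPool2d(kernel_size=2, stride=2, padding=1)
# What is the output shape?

Input shape: (15, 223, 112, 113)
Output shape: (15, 223, 57, 57)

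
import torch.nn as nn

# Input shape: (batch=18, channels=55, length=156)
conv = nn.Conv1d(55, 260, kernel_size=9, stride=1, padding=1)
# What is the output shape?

Input shape: (18, 55, 156)
Output shape: (18, 260, 150)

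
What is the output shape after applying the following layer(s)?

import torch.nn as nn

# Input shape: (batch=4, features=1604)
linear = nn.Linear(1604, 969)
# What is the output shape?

Input shape: (4, 1604)
Output shape: (4, 969)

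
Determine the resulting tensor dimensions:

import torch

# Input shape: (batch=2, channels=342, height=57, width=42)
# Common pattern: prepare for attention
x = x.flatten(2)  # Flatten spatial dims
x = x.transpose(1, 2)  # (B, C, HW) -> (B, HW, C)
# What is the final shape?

Input shape: (2, 342, 57, 42)
  -> after flatten(2): (2, 342, 2394)
Output shape: (2, 2394, 342)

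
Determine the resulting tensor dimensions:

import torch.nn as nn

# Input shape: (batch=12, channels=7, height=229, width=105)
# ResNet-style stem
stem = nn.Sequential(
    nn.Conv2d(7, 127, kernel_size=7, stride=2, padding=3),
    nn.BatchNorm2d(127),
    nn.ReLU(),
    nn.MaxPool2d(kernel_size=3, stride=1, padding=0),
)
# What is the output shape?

Input shape: (12, 7, 229, 105)
  -> after Conv2d 7x7 stride=2: (12, 127, 115, 53)
Output shape: (12, 127, 113, 51)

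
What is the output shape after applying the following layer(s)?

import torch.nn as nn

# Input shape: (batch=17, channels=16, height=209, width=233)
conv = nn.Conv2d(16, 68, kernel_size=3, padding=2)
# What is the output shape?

Input shape: (17, 16, 209, 233)
Output shape: (17, 68, 211, 235)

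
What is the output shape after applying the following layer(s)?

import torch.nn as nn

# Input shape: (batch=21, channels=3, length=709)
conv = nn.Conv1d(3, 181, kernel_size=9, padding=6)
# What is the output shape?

Input shape: (21, 3, 709)
Output shape: (21, 181, 713)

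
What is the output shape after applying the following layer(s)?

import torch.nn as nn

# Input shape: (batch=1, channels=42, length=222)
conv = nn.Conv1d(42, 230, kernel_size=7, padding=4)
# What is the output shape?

Input shape: (1, 42, 222)
Output shape: (1, 230, 224)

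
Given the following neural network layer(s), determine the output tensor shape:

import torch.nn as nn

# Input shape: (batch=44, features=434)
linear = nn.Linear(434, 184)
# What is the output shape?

Input shape: (44, 434)
Output shape: (44, 184)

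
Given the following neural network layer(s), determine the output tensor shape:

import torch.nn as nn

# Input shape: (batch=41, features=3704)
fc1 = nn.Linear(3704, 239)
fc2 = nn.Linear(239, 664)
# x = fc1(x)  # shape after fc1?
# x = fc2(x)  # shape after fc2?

Input shape: (41, 3704)
  -> after fc1: (41, 239)
Output shape: (41, 664)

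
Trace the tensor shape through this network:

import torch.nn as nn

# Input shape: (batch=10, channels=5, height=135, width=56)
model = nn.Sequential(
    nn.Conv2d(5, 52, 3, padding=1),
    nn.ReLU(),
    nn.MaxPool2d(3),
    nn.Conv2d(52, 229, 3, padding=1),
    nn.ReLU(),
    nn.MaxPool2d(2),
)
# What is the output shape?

Input shape: (10, 5, 135, 56)
  -> after first Conv2d: (10, 52, 135, 56)
  -> after first MaxPool2d: (10, 52, 45, 18)
  -> after second Conv2d: (10, 229, 45, 18)
Output shape: (10, 229, 22, 9)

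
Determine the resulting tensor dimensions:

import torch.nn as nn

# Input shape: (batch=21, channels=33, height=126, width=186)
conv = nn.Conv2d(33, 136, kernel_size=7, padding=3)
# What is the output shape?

Input shape: (21, 33, 126, 186)
Output shape: (21, 136, 126, 186)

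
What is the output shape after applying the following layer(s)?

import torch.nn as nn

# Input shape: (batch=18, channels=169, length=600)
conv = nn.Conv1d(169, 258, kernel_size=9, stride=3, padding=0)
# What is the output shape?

Input shape: (18, 169, 600)
Output shape: (18, 258, 198)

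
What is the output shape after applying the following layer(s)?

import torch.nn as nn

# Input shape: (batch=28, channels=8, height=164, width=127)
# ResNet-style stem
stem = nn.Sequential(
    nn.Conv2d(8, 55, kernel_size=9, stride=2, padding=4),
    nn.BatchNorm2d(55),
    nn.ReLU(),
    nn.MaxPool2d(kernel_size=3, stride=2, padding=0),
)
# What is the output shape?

Input shape: (28, 8, 164, 127)
  -> after Conv2d 9x9 stride=2: (28, 55, 82, 64)
Output shape: (28, 55, 40, 31)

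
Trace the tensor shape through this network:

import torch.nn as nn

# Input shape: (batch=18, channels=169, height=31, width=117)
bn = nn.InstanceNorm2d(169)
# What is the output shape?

Input shape: (18, 169, 31, 117)
Output shape: (18, 169, 31, 117)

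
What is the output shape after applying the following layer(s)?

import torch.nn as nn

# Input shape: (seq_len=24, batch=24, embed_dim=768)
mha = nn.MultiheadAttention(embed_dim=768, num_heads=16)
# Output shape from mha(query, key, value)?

Input shape: (24, 24, 768)
Output shape: (24, 24, 768)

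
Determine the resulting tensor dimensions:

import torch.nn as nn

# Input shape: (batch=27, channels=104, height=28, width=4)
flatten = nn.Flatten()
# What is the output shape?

Input shape: (27, 104, 28, 4)
Output shape: (27, 11648)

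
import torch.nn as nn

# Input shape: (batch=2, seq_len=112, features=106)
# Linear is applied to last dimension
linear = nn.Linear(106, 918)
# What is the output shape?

Input shape: (2, 112, 106)
Output shape: (2, 112, 918)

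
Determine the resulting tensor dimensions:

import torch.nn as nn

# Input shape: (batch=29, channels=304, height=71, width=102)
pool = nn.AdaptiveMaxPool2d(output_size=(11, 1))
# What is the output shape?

Input shape: (29, 304, 71, 102)
Output shape: (29, 304, 11, 1)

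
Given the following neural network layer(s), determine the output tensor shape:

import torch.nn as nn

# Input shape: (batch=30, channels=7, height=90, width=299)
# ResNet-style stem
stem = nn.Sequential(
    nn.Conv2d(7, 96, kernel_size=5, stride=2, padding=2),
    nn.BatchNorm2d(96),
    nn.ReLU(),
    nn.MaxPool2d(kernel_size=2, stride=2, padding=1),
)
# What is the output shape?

Input shape: (30, 7, 90, 299)
  -> after Conv2d 5x5 stride=2: (30, 96, 45, 150)
Output shape: (30, 96, 23, 76)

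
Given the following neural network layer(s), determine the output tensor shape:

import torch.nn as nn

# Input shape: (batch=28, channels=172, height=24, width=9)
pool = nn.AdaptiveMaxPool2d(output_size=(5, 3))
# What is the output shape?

Input shape: (28, 172, 24, 9)
Output shape: (28, 172, 5, 3)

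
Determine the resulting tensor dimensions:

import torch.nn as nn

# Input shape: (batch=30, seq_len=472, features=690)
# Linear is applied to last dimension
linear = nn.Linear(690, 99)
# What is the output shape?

Input shape: (30, 472, 690)
Output shape: (30, 472, 99)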